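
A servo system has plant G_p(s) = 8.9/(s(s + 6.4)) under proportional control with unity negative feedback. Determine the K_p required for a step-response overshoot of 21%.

K_p = 5.81

From %OS = 100·exp(−πζ/√(1−ζ²)) = 21%, ζ = −ln(0.21)/√(π²+ln²(0.21)) = 0.4449.
Characteristic equation s² + 6.4s + 8.9K_p = 0 gives ζ = 6.4/(2√(8.9K_p)).
Setting ζ = 0.4449: √(8.9K_p) = 6.4/(2·0.4449) = 7.193, so K_p = 51.73/8.9 = 5.81.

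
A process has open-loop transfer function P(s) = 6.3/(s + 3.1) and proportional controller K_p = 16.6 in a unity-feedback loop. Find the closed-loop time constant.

Closed-loop transfer function: T(s) = K_p·P(s)/(1 + K_p·P(s)) = 104.6/(s + 3.1 + 104.6) = 104.6/(s + 107.7).
Time constant τ = 1/107.7 = 0.00929 s.

τ = 0.00929 s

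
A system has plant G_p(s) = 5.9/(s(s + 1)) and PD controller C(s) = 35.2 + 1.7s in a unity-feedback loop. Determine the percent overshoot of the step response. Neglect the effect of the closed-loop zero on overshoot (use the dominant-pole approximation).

27.2%

Forward path: (35.2 + 1.7s)·5.9/(s(s+1)). The closed-loop characteristic equation is s² + (1 + 5.9·1.7)s + 5.9·35.2 = 0.
That is s² + 11.03s + 207.7 = 0, so ω_n = 14.41 rad/s and ζ = 11.03/(2·14.41) = 0.3827.
%OS = 100·exp(−πζ/√(1−ζ²)) = 27.2%.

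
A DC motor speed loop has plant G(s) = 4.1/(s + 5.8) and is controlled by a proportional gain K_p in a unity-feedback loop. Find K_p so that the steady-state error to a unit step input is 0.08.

Steady-state error for a unit step on this type-0 loop is 1/(1 + K_p·G(0)).
G(0) = 0.7069. Require 1/(1 + K_p·0.7069) = 0.08, so 1 + 0.7069·K_p = 12.5.
K_p = (12.5 − 1)/0.7069 = 16.3.

K_p = 16.3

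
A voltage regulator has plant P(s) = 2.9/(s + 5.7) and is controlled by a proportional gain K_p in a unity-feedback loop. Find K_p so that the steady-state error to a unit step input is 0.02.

K_p = 96.3

For a type-0 loop with proportional control, e_ss = 1/(1 + K_p·P(0)).
P(0) = 0.5088. Require 1/(1 + K_p·0.5088) = 0.02, so 1 + 0.5088·K_p = 50.
K_p = (50 − 1)/0.5088 = 96.3.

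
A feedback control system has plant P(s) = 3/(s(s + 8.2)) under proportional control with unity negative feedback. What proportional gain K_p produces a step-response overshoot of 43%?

K_p = 83.2

From %OS = 100·exp(−πζ/√(1−ζ²)) = 43%, ζ = −ln(0.43)/√(π²+ln²(0.43)) = 0.2594.
Characteristic equation s² + 8.2s + 3K_p = 0 gives ζ = 8.2/(2√(3K_p)).
Setting ζ = 0.2594: √(3K_p) = 8.2/(2·0.2594) = 15.8, so K_p = 249.7/3 = 83.2.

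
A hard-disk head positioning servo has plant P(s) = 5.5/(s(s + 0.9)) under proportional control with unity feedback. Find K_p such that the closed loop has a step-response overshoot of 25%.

From %OS = 100·exp(−πζ/√(1−ζ²)) = 25%, ζ = −ln(0.25)/√(π²+ln²(0.25)) = 0.4037.
Characteristic equation s² + 0.9s + 5.5K_p = 0 gives ζ = 0.9/(2√(5.5K_p)).
Setting ζ = 0.4037: √(5.5K_p) = 0.9/(2·0.4037) = 1.115, so K_p = 1.242/5.5 = 0.226.

K_p = 0.226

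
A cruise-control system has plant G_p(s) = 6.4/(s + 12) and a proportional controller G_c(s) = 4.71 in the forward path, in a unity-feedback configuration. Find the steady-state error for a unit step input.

The loop is type 0. Static position error constant K_pos = G_c(0)·G_p(0) = 4.71·0.5333 = 2.512.
Steady-state error to a unit step: e_ss = 1/(1+K_pos) = 1/3.512 = 0.285.

0.285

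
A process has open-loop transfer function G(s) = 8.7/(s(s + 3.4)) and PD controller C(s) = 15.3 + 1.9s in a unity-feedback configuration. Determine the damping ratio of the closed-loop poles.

Forward path: (15.3 + 1.9s)·8.7/(s(s+3.4)). The closed-loop characteristic equation is s² + (3.4 + 8.7·1.9)s + 8.7·15.3 = 0.
That is s² + 19.93s + 133.1 = 0, so ω_n = 11.54 rad/s and ζ = 19.93/(2·11.54) = 0.8637.

ζ = 0.864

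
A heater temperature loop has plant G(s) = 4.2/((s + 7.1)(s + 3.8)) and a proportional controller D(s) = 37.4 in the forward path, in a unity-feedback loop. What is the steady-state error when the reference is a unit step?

0.147

The loop is type 0. Static position error constant K_pos = D(0)·G(0) = 37.4·0.1557 = 5.822.
Steady-state error to a unit step: e_ss = 1/(1+K_pos) = 1/6.822 = 0.147.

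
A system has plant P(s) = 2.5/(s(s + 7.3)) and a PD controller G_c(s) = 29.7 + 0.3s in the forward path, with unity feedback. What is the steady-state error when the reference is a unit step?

The open loop G_c(s)P(s) has a pole at the origin (type 1), so the static position error constant is infinite and e_ss = 1/(1+∞) = 0.

0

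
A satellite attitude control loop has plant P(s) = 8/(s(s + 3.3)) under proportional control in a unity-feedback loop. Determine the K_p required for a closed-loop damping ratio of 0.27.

Closed-loop characteristic equation: s² + 3.3s + K_p·8 = 0.
So ω_n = √(8K_p) and 2ζω_n = 3.3, giving ζ = 3.3/(2√(8K_p)).
Setting ζ = 0.27: √(8K_p) = 3.3/(2·0.27) = 6.111, so K_p = 37.35/8 = 4.67.

K_p = 4.67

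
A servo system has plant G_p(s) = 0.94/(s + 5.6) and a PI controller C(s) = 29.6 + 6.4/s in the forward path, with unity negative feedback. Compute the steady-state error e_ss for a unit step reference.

The open loop C(s)G_p(s) has a pole at the origin (type 1), so the static position error constant is infinite and e_ss = 1/(1+∞) = 0.

0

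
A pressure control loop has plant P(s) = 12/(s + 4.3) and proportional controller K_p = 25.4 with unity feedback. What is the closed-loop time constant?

Closed-loop transfer function: T(s) = K_p·P(s)/(1 + K_p·P(s)) = 304.8/(s + 4.3 + 304.8) = 304.8/(s + 309.1).
Time constant τ = 1/309.1 = 0.00324 s.

τ = 0.00324 s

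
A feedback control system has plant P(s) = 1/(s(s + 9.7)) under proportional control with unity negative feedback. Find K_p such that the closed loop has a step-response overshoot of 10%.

K_p = 67.3

From %OS = 100·exp(−πζ/√(1−ζ²)) = 10%, ζ = −ln(0.1)/√(π²+ln²(0.1)) = 0.5912.
Characteristic equation s² + 9.7s + 1K_p = 0 gives ζ = 9.7/(2√(1K_p)).
Setting ζ = 0.5912: √(1K_p) = 9.7/(2·0.5912) = 8.204, so K_p = 67.31/1 = 67.3.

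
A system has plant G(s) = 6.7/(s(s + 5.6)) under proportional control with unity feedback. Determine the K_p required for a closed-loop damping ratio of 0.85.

K_p = 1.62

Closed-loop characteristic equation: s² + 5.6s + K_p·6.7 = 0.
So ω_n = √(6.7K_p) and 2ζω_n = 5.6, giving ζ = 5.6/(2√(6.7K_p)).
Setting ζ = 0.85: √(6.7K_p) = 5.6/(2·0.85) = 3.294, so K_p = 10.85/6.7 = 1.62.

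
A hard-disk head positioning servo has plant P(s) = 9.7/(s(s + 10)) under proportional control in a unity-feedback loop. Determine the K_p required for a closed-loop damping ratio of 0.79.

Closed-loop characteristic equation: s² + 10s + K_p·9.7 = 0.
So ω_n = √(9.7K_p) and 2ζω_n = 10, giving ζ = 10/(2√(9.7K_p)).
Setting ζ = 0.79: √(9.7K_p) = 10/(2·0.79) = 6.329, so K_p = 40.06/9.7 = 4.13.

K_p = 4.13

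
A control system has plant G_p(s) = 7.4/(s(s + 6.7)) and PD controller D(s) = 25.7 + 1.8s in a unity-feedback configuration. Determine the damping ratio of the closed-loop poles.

ζ = 0.726

Forward path: (25.7 + 1.8s)·7.4/(s(s+6.7)). The closed-loop characteristic equation is s² + (6.7 + 7.4·1.8)s + 7.4·25.7 = 0.
That is s² + 20.02s + 190.2 = 0, so ω_n = 13.79 rad/s and ζ = 20.02/(2·13.79) = 0.7259.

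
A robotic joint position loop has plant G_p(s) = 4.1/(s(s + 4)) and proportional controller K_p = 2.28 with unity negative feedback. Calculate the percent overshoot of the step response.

From 1 + K_pG_p(s) = 0: s² + 4s + 9.348 = 0 ⇒ ω_n = 3.057, ζ = 0.6541.
%OS = 100·exp(−πζ/√(1−ζ²)) = 100·exp(−π·0.6541/√0.5721) = 6.61%.

6.61%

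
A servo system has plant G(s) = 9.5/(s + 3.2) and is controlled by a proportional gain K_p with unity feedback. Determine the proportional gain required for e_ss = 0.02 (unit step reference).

The loop is type 0, so e_ss(step) = 1/(1 + K_pos) with K_pos = K_p·G(0).
G(0) = 2.969. Require 1/(1 + K_p·2.969) = 0.02, so 1 + 2.969·K_p = 50.
K_p = (50 − 1)/2.969 = 16.5.

K_p = 16.5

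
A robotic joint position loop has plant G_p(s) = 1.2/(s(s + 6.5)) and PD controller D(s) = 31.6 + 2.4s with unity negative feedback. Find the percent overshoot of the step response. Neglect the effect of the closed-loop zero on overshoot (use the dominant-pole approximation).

Forward path: (31.6 + 2.4s)·1.2/(s(s+6.5)). The closed-loop characteristic equation is s² + (6.5 + 1.2·2.4)s + 1.2·31.6 = 0.
That is s² + 9.38s + 37.92 = 0, so ω_n = 6.158 rad/s and ζ = 9.38/(2·6.158) = 0.7616.
%OS = 100·exp(−πζ/√(1−ζ²)) = 2.49%.

2.49%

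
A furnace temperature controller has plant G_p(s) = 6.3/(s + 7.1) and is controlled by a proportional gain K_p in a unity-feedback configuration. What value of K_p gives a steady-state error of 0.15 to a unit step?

Steady-state error for a unit step on this type-0 loop is 1/(1 + K_p·G_p(0)).
G_p(0) = 0.8873. Require 1/(1 + K_p·0.8873) = 0.15, so 1 + 0.8873·K_p = 6.667.
K_p = (6.667 − 1)/0.8873 = 6.39.

K_p = 6.39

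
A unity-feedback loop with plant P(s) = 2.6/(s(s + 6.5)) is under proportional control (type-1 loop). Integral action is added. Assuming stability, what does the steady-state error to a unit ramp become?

The integrator raises the loop to type 2, so K_v → ∞ and e_ss to a ramp is zero.

0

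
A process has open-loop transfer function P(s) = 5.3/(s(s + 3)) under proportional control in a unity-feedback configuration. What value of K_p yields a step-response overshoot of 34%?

K_p = 4.02

From %OS = 100·exp(−πζ/√(1−ζ²)) = 34%, ζ = −ln(0.34)/√(π²+ln²(0.34)) = 0.3248.
Characteristic equation s² + 3s + 5.3K_p = 0 gives ζ = 3/(2√(5.3K_p)).
Setting ζ = 0.3248: √(5.3K_p) = 3/(2·0.3248) = 4.619, so K_p = 21.33/5.3 = 4.02.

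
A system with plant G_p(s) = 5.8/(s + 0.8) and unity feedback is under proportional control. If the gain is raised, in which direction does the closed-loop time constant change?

The closed-loop bandwidth 0.8+K_p·5.8 grows with K_p, so τ shrinks.

decrease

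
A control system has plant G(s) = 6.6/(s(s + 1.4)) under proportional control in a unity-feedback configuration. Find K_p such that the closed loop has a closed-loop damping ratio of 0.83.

K_p = 0.108

Closed-loop characteristic equation: s² + 1.4s + K_p·6.6 = 0.
So ω_n = √(6.6K_p) and 2ζω_n = 1.4, giving ζ = 1.4/(2√(6.6K_p)).
Setting ζ = 0.83: √(6.6K_p) = 1.4/(2·0.83) = 0.8434, so K_p = 0.7113/6.6 = 0.108.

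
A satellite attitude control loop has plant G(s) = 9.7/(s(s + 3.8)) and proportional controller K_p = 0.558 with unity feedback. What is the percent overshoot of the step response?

The closed-loop denominator s² + 3.8s + 5.413 gives ω_n = √5.413 = 2.326 and ζ = 3.8/(2ω_n) = 0.8167.
%OS = 100·exp(−πζ/√(1−ζ²)) = 100·exp(−π·0.8167/√0.333) = 1.17%.

1.17%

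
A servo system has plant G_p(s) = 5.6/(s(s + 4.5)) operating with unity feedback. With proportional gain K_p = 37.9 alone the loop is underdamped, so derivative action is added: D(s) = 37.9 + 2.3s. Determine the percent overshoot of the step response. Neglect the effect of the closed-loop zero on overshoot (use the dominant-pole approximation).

Forward path: (37.9 + 2.3s)·5.6/(s(s+4.5)). The closed-loop characteristic equation is s² + (4.5 + 5.6·2.3)s + 5.6·37.9 = 0.
That is s² + 17.38s + 212.2 = 0, so ω_n = 14.57 rad/s and ζ = 17.38/(2·14.57) = 0.5965.
%OS = 100·exp(−πζ/√(1−ζ²)) = 9.68%.

9.68%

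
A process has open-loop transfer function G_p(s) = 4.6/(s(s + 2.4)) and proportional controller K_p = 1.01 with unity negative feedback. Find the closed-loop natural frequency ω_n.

1 + K_p·G_p(s) = 0 gives s² + 2.4s + 4.646 = 0.
So ω_n² = 4.646 ⇒ ω_n = 2.155 rad/s, and ζ = 2.4/(2ω_n) = 0.557.

ω_n = 2.16 rad/s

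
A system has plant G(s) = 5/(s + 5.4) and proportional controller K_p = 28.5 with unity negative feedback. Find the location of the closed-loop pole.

s = -147.9

Closed-loop transfer function: T(s) = K_p·G(s)/(1 + K_p·G(s)) = 142.5/(s + 5.4 + 142.5) = 142.5/(s + 147.9).
The closed-loop pole is at s = −147.9.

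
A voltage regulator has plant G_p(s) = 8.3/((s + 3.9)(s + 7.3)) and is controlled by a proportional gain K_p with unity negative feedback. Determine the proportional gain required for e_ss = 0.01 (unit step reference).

For a type-0 loop with proportional control, e_ss = 1/(1 + K_p·G_p(0)).
G_p(0) = 0.2915. Require 1/(1 + K_p·0.2915) = 0.01, so 1 + 0.2915·K_p = 100.
K_p = (100 − 1)/0.2915 = 340.

K_p = 340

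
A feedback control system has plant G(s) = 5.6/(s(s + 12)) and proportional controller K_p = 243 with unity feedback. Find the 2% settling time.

T_s ≈ 0.667 s

From 1 + K_pG(s) = 0: s² + 12s + 1361 = 0 ⇒ ω_n = 36.89, ζ = 0.1627.
2% settling time T_s ≈ 4/(ζω_n) = 4/6 = 0.667 s.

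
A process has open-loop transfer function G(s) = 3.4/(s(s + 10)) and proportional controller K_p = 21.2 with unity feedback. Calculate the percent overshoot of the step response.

10.1%

From 1 + K_pG(s) = 0: s² + 10s + 72.08 = 0 ⇒ ω_n = 8.49, ζ = 0.5889.
%OS = 100·exp(−πζ/√(1−ζ²)) = 100·exp(−π·0.5889/√0.6532) = 10.1%.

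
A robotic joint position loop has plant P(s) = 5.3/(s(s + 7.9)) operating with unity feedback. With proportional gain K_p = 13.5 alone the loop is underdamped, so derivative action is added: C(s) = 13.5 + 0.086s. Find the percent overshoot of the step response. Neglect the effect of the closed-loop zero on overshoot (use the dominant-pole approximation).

16.8%

Forward path: (13.5 + 0.086s)·5.3/(s(s+7.9)). The closed-loop characteristic equation is s² + (7.9 + 5.3·0.086)s + 5.3·13.5 = 0.
That is s² + 8.356s + 71.55 = 0, so ω_n = 8.459 rad/s and ζ = 8.356/(2·8.459) = 0.4939.
%OS = 100·exp(−πζ/√(1−ζ²)) = 16.8%.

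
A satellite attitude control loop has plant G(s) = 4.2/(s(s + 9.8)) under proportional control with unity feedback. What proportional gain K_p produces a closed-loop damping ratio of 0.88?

Closed-loop characteristic equation: s² + 9.8s + K_p·4.2 = 0.
So ω_n = √(4.2K_p) and 2ζω_n = 9.8, giving ζ = 9.8/(2√(4.2K_p)).
Setting ζ = 0.88: √(4.2K_p) = 9.8/(2·0.88) = 5.568, so K_p = 31/4.2 = 7.38.

K_p = 7.38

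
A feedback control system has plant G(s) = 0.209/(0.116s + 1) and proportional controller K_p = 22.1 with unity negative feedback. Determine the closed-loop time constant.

τ = 0.0206 s

Closed loop: T(s) = K_p·G/(1+K_p·G) = 4.619/(0.116s + 1 + 4.619), with pole at s = −(1 + 4.619)/0.116 = −48.44.
Closed-loop time constant τ = 1/48.44 = 0.0206 s.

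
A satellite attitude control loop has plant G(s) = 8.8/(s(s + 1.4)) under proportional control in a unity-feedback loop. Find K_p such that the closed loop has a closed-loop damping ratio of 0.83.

Closed-loop characteristic equation: s² + 1.4s + K_p·8.8 = 0.
So ω_n = √(8.8K_p) and 2ζω_n = 1.4, giving ζ = 1.4/(2√(8.8K_p)).
Setting ζ = 0.83: √(8.8K_p) = 1.4/(2·0.83) = 0.8434, so K_p = 0.7113/8.8 = 0.0808.

K_p = 0.0808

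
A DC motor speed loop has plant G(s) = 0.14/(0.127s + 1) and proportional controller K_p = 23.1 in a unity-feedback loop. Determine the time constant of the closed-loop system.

τ = 0.03 s

Closed loop: T(s) = K_p·G/(1+K_p·G) = 3.234/(0.127s + 1 + 3.234), with pole at s = −(1 + 3.234)/0.127 = −33.34.
Closed-loop time constant τ = 1/33.34 = 0.03 s.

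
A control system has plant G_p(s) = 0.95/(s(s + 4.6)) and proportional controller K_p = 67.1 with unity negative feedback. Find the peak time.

T_p = 0.411 s

From 1 + K_pG_p(s) = 0: s² + 4.6s + 63.74 = 0 ⇒ ω_n = 7.984, ζ = 0.2881.
Damped frequency ω_d = ω_n√(1−ζ²) = 7.646 rad/s, so peak time T_p = π/ω_d = 0.411 s.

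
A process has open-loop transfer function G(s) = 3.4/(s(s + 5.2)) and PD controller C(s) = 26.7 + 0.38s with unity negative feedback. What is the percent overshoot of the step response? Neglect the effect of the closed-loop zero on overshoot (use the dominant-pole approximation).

Forward path: (26.7 + 0.38s)·3.4/(s(s+5.2)). The closed-loop characteristic equation is s² + (5.2 + 3.4·0.38)s + 3.4·26.7 = 0.
That is s² + 6.492s + 90.78 = 0, so ω_n = 9.528 rad/s and ζ = 6.492/(2·9.528) = 0.3407.
%OS = 100·exp(−πζ/√(1−ζ²)) = 32%.

32%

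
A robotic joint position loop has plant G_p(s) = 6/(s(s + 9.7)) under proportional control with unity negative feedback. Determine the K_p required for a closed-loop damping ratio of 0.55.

Closed-loop characteristic equation: s² + 9.7s + K_p·6 = 0.
So ω_n = √(6K_p) and 2ζω_n = 9.7, giving ζ = 9.7/(2√(6K_p)).
Setting ζ = 0.55: √(6K_p) = 9.7/(2·0.55) = 8.818, so K_p = 77.76/6 = 13.

K_p = 13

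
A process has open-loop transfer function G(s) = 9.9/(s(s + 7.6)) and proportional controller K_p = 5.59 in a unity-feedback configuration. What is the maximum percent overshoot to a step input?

15.5%

The closed-loop denominator s² + 7.6s + 55.34 gives ω_n = √55.34 = 7.439 and ζ = 7.6/(2ω_n) = 0.5108.
%OS = 100·exp(−πζ/√(1−ζ²)) = 100·exp(−π·0.5108/√0.7391) = 15.5%.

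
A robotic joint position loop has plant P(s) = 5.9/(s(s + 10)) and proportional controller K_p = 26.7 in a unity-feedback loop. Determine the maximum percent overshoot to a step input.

25.6%

The closed-loop denominator s² + 10s + 157.5 gives ω_n = √157.5 = 12.55 and ζ = 10/(2ω_n) = 0.3984.
%OS = 100·exp(−πζ/√(1−ζ²)) = 100·exp(−π·0.3984/√0.8413) = 25.6%.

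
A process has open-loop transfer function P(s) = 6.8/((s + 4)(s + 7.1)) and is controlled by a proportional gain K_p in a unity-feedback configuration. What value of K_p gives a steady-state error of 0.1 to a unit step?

For a type-0 loop with proportional control, e_ss = 1/(1 + K_p·P(0)).
P(0) = 0.2394. Require 1/(1 + K_p·0.2394) = 0.1, so 1 + 0.2394·K_p = 10.
K_p = (10 − 1)/0.2394 = 37.6.

K_p = 37.6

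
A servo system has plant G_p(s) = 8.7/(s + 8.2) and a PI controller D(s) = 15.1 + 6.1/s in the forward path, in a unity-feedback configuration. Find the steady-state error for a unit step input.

The open loop D(s)G_p(s) has a pole at the origin (type 1), so the static position error constant is infinite and e_ss = 1/(1+∞) = 0.

0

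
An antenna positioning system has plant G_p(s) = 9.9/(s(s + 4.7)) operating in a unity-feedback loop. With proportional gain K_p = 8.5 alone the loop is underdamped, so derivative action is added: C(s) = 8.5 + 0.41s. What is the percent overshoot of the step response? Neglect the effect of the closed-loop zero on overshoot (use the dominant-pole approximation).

Forward path: (8.5 + 0.41s)·9.9/(s(s+4.7)). The closed-loop characteristic equation is s² + (4.7 + 9.9·0.41)s + 9.9·8.5 = 0.
That is s² + 8.759s + 84.15 = 0, so ω_n = 9.173 rad/s and ζ = 8.759/(2·9.173) = 0.4774.
%OS = 100·exp(−πζ/√(1−ζ²)) = 18.1%.

18.1%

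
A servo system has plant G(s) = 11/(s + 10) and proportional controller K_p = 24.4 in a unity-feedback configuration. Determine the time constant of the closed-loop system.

τ = 0.00359 s

Closed-loop transfer function: T(s) = K_p·G(s)/(1 + K_p·G(s)) = 268.4/(s + 10 + 268.4) = 268.4/(s + 278.4).
Time constant τ = 1/278.4 = 0.00359 s.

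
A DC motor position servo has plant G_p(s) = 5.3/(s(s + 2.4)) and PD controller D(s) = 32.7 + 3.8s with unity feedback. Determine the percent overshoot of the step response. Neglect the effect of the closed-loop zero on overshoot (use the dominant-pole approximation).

0.55%

Forward path: (32.7 + 3.8s)·5.3/(s(s+2.4)). The closed-loop characteristic equation is s² + (2.4 + 5.3·3.8)s + 5.3·32.7 = 0.
That is s² + 22.54s + 173.3 = 0, so ω_n = 13.16 rad/s and ζ = 22.54/(2·13.16) = 0.8561.
%OS = 100·exp(−πζ/√(1−ζ²)) = 0.55%.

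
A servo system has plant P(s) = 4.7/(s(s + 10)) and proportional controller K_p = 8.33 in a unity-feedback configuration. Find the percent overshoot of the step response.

1.54%

From 1 + K_pP(s) = 0: s² + 10s + 39.15 = 0 ⇒ ω_n = 6.257, ζ = 0.7991.
%OS = 100·exp(−πζ/√(1−ζ²)) = 100·exp(−π·0.7991/√0.3614) = 1.54%.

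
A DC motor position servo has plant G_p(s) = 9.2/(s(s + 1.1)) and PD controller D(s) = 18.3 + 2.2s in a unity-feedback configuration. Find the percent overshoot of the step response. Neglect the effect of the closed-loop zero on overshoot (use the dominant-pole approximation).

Forward path: (18.3 + 2.2s)·9.2/(s(s+1.1)). The closed-loop characteristic equation is s² + (1.1 + 9.2·2.2)s + 9.2·18.3 = 0.
That is s² + 21.34s + 168.4 = 0, so ω_n = 12.98 rad/s and ζ = 21.34/(2·12.98) = 0.8223.
%OS = 100·exp(−πζ/√(1−ζ²)) = 1.07%.

1.07%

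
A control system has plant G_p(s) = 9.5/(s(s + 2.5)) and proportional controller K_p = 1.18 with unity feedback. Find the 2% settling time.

T_s ≈ 3.2 s

The closed-loop denominator s² + 2.5s + 11.21 gives ω_n = √11.21 = 3.348 and ζ = 2.5/(2ω_n) = 0.3733.
2% settling time T_s ≈ 4/(ζω_n) = 4/1.25 = 3.2 s.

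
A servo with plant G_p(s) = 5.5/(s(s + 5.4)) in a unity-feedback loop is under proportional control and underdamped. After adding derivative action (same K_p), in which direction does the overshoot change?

With PD the characteristic equation becomes s² + (a + K·K_d)s + K·K_p = 0; the damping term grows, ζ rises, overshoot falls.

decrease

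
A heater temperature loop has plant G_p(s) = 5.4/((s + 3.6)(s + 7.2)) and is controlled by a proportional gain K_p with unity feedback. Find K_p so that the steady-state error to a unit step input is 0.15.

K_p = 27.2

The loop is type 0, so e_ss(step) = 1/(1 + K_pos) with K_pos = K_p·G_p(0).
G_p(0) = 0.2083. Require 1/(1 + K_p·0.2083) = 0.15, so 1 + 0.2083·K_p = 6.667.
K_p = (6.667 − 1)/0.2083 = 27.2.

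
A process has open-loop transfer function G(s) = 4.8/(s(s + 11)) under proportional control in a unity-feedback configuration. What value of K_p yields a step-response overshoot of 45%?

From %OS = 100·exp(−πζ/√(1−ζ²)) = 45%, ζ = −ln(0.45)/√(π²+ln²(0.45)) = 0.2463.
Characteristic equation s² + 11s + 4.8K_p = 0 gives ζ = 11/(2√(4.8K_p)).
Setting ζ = 0.2463: √(4.8K_p) = 11/(2·0.2463) = 22.33, so K_p = 498.5/4.8 = 104.

K_p = 104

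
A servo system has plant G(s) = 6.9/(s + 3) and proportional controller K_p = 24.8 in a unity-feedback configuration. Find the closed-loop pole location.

Closed-loop transfer function: T(s) = K_p·G(s)/(1 + K_p·G(s)) = 171.1/(s + 3 + 171.1) = 171.1/(s + 174.1).
The closed-loop pole is at s = −174.1.

s = -174.1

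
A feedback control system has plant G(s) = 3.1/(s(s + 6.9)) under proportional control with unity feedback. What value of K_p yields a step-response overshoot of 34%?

From %OS = 100·exp(−πζ/√(1−ζ²)) = 34%, ζ = −ln(0.34)/√(π²+ln²(0.34)) = 0.3248.
Characteristic equation s² + 6.9s + 3.1K_p = 0 gives ζ = 6.9/(2√(3.1K_p)).
Setting ζ = 0.3248: √(3.1K_p) = 6.9/(2·0.3248) = 10.62, so K_p = 112.8/3.1 = 36.4.

K_p = 36.4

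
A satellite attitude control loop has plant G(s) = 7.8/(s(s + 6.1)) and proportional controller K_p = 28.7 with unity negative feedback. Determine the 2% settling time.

Closed-loop characteristic equation: s² + 6.1s + 223.9 = 0, so ω_n = 14.96 rad/s and ζ = 6.1/(2·14.96) = 0.2039.
2% settling time T_s ≈ 4/(ζω_n) = 4/3.05 = 1.31 s.

T_s ≈ 1.31 s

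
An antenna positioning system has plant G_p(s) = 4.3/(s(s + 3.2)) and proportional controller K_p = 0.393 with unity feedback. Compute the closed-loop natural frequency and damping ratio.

1 + K_p·G_p(s) = 0 gives s² + 3.2s + 1.69 = 0.
Matching s² + 2ζω_n s + ω_n²: ω_n = √1.69 = 1.3 rad/s and 2ζω_n = 3.2, so ζ = 3.2/(2·1.3) = 1.23.

ω_n = 1.3 rad/s, ζ = 1.23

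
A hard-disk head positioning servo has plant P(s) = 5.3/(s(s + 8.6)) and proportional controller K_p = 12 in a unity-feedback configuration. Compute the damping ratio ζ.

ζ = 0.539

1 + K_p·P(s) = 0 gives s² + 8.6s + 63.6 = 0.
So ω_n² = 63.6 ⇒ ω_n = 7.975 rad/s, and ζ = 8.6/(2ω_n) = 0.539.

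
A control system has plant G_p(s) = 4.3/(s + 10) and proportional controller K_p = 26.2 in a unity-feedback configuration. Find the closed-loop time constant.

Closed-loop transfer function: T(s) = K_p·G_p(s)/(1 + K_p·G_p(s)) = 112.7/(s + 10 + 112.7) = 112.7/(s + 122.7).
Time constant τ = 1/122.7 = 0.00815 s.

τ = 0.00815 s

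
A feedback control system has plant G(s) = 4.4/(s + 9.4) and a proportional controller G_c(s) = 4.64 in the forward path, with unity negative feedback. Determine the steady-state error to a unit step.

0.315

The loop is type 0. Static position error constant K_pos = G_c(0)·G(0) = 4.64·0.4681 = 2.172.
Steady-state error to a unit step: e_ss = 1/(1+K_pos) = 1/3.172 = 0.315.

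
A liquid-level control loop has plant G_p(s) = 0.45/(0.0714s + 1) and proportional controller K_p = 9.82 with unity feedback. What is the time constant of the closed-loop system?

Closed loop: T(s) = K_p·G_p/(1+K_p·G_p) = 4.419/(0.0714s + 1 + 4.419), with pole at s = −(1 + 4.419)/0.0714 = −75.9.
Closed-loop time constant τ = 1/75.9 = 0.0132 s.

τ = 0.0132 s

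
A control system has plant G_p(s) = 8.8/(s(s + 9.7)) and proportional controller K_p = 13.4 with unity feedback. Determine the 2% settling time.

T_s ≈ 0.825 s

From 1 + K_pG_p(s) = 0: s² + 9.7s + 117.9 = 0 ⇒ ω_n = 10.86, ζ = 0.4466.
2% settling time T_s ≈ 4/(ζω_n) = 4/4.85 = 0.825 s.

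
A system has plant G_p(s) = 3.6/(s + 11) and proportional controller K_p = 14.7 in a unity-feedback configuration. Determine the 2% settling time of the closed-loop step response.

T_s ≈ 0.0626 s

Closed-loop transfer function: T(s) = K_p·G_p(s)/(1 + K_p·G_p(s)) = 52.92/(s + 11 + 52.92) = 52.92/(s + 63.92).
Time constant τ = 1/63.92 = 0.01564 s, so the 2% settling time is about 4τ = 0.0626 s.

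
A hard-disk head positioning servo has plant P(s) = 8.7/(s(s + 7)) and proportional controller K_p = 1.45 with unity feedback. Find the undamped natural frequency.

With unity feedback the closed-loop characteristic equation is s² + 7s + 1.45·8.7 = s² + 7s + 12.61 = 0.
So ω_n² = 12.61 ⇒ ω_n = 3.552 rad/s, and ζ = 7/(2ω_n) = 0.985.

ω_n = 3.55 rad/s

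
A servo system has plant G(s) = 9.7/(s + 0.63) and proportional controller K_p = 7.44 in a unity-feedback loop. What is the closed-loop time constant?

τ = 0.0137 s

Closed-loop transfer function: T(s) = K_p·G(s)/(1 + K_p·G(s)) = 72.17/(s + 0.63 + 72.17) = 72.17/(s + 72.8).
Time constant τ = 1/72.8 = 0.0137 s.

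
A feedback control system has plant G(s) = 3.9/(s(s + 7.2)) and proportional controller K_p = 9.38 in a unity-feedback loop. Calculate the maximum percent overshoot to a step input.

9.76%

The closed-loop denominator s² + 7.2s + 36.58 gives ω_n = √36.58 = 6.048 and ζ = 7.2/(2ω_n) = 0.5952.
%OS = 100·exp(−πζ/√(1−ζ²)) = 100·exp(−π·0.5952/√0.6457) = 9.76%.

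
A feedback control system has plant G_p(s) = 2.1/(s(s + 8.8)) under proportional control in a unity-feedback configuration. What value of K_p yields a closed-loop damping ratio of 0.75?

Closed-loop characteristic equation: s² + 8.8s + K_p·2.1 = 0.
So ω_n = √(2.1K_p) and 2ζω_n = 8.8, giving ζ = 8.8/(2√(2.1K_p)).
Setting ζ = 0.75: √(2.1K_p) = 8.8/(2·0.75) = 5.867, so K_p = 34.42/2.1 = 16.4.

K_p = 16.4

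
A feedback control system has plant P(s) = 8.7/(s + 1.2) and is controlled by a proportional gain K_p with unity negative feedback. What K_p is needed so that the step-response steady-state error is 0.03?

Steady-state error for a unit step on this type-0 loop is 1/(1 + K_p·P(0)).
P(0) = 7.25. Require 1/(1 + K_p·7.25) = 0.03, so 1 + 7.25·K_p = 33.33.
K_p = (33.33 − 1)/7.25 = 4.46.

K_p = 4.46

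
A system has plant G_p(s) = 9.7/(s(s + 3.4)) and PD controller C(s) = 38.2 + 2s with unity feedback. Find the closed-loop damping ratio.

Forward path: (38.2 + 2s)·9.7/(s(s+3.4)). The closed-loop characteristic equation is s² + (3.4 + 9.7·2)s + 9.7·38.2 = 0.
That is s² + 22.8s + 370.5 = 0, so ω_n = 19.25 rad/s and ζ = 22.8/(2·19.25) = 0.5922.

ζ = 0.592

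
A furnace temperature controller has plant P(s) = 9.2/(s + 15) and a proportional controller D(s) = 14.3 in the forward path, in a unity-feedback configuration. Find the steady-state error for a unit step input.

0.102

The loop is type 0. Static position error constant K_pos = D(0)·P(0) = 14.3·0.6133 = 8.771.
Steady-state error to a unit step: e_ss = 1/(1+K_pos) = 1/9.771 = 0.102.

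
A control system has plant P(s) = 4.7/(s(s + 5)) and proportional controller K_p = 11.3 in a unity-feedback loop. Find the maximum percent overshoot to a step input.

31.7%

Closed-loop characteristic equation: s² + 5s + 53.11 = 0, so ω_n = 7.288 rad/s and ζ = 5/(2·7.288) = 0.343.
%OS = 100·exp(−πζ/√(1−ζ²)) = 100·exp(−π·0.343/√0.8823) = 31.7%.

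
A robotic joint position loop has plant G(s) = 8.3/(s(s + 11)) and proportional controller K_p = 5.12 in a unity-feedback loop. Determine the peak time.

T_p = 0.898 s

Closed-loop characteristic equation: s² + 11s + 42.5 = 0, so ω_n = 6.519 rad/s and ζ = 11/(2·6.519) = 0.8437.
Damped frequency ω_d = ω_n√(1−ζ²) = 3.499 rad/s, so peak time T_p = π/ω_d = 0.898 s.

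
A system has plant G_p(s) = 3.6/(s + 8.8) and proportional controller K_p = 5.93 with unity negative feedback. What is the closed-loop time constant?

τ = 0.0332 s

Closed-loop transfer function: T(s) = K_p·G_p(s)/(1 + K_p·G_p(s)) = 21.35/(s + 8.8 + 21.35) = 21.35/(s + 30.15).
Time constant τ = 1/30.15 = 0.0332 s.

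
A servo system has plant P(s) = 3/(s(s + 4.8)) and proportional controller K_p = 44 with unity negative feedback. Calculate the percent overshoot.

51.1%

Closed-loop characteristic equation: s² + 4.8s + 132 = 0, so ω_n = 11.49 rad/s and ζ = 4.8/(2·11.49) = 0.2089.
%OS = 100·exp(−πζ/√(1−ζ²)) = 100·exp(−π·0.2089/√0.9564) = 51.1%.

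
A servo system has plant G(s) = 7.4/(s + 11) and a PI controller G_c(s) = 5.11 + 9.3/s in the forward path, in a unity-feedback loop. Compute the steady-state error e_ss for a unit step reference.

0

The open loop G_c(s)G(s) has a pole at the origin (type 1), so the static position error constant is infinite and e_ss = 1/(1+∞) = 0.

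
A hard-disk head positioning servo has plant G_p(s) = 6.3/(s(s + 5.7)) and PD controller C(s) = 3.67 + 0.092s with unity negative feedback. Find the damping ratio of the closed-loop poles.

ζ = 0.653

Forward path: (3.67 + 0.092s)·6.3/(s(s+5.7)). The closed-loop characteristic equation is s² + (5.7 + 6.3·0.092)s + 6.3·3.67 = 0.
That is s² + 6.28s + 23.12 = 0, so ω_n = 4.808 rad/s and ζ = 6.28/(2·4.808) = 0.653.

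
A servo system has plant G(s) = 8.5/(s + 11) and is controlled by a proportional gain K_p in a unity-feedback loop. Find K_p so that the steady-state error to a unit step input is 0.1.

Steady-state error for a unit step on this type-0 loop is 1/(1 + K_p·G(0)).
G(0) = 0.7727. Require 1/(1 + K_p·0.7727) = 0.1, so 1 + 0.7727·K_p = 10.
K_p = (10 − 1)/0.7727 = 11.6.

K_p = 11.6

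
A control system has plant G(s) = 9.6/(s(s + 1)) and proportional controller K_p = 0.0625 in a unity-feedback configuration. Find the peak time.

T_p = 5.31 s

From 1 + K_pG(s) = 0: s² + 1s + 0.6 = 0 ⇒ ω_n = 0.7746, ζ = 0.6455.
Damped frequency ω_d = ω_n√(1−ζ²) = 0.5916 rad/s, so peak time T_p = π/ω_d = 5.31 s.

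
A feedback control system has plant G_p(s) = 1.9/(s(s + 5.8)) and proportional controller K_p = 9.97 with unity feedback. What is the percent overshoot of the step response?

6.04%

From 1 + K_pG_p(s) = 0: s² + 5.8s + 18.94 = 0 ⇒ ω_n = 4.352, ζ = 0.6663.
%OS = 100·exp(−πζ/√(1−ζ²)) = 100·exp(−π·0.6663/√0.556) = 6.04%.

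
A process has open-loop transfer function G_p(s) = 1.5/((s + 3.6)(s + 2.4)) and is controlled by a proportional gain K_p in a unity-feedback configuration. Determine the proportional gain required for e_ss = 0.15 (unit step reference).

K_p = 32.6

Steady-state error for a unit step on this type-0 loop is 1/(1 + K_p·G_p(0)).
G_p(0) = 0.1736. Require 1/(1 + K_p·0.1736) = 0.15, so 1 + 0.1736·K_p = 6.667.
K_p = (6.667 − 1)/0.1736 = 32.6.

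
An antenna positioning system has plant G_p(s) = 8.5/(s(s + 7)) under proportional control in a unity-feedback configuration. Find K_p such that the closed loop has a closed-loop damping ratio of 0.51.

K_p = 5.54

Closed-loop characteristic equation: s² + 7s + K_p·8.5 = 0.
So ω_n = √(8.5K_p) and 2ζω_n = 7, giving ζ = 7/(2√(8.5K_p)).
Setting ζ = 0.51: √(8.5K_p) = 7/(2·0.51) = 6.863, so K_p = 47.1/8.5 = 5.54.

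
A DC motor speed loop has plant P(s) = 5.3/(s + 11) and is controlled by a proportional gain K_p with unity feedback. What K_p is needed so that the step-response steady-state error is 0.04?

For a type-0 loop with proportional control, e_ss = 1/(1 + K_p·P(0)).
P(0) = 0.4818. Require 1/(1 + K_p·0.4818) = 0.04, so 1 + 0.4818·K_p = 25.
K_p = (25 − 1)/0.4818 = 49.8.

K_p = 49.8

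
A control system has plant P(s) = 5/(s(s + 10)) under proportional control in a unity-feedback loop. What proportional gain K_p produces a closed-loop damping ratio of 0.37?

Closed-loop characteristic equation: s² + 10s + K_p·5 = 0.
So ω_n = √(5K_p) and 2ζω_n = 10, giving ζ = 10/(2√(5K_p)).
Setting ζ = 0.37: √(5K_p) = 10/(2·0.37) = 13.51, so K_p = 182.6/5 = 36.5.

K_p = 36.5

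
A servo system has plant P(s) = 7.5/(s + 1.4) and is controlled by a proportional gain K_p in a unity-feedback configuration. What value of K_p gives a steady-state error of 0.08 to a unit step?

K_p = 2.15

The loop is type 0, so e_ss(step) = 1/(1 + K_pos) with K_pos = K_p·P(0).
P(0) = 5.357. Require 1/(1 + K_p·5.357) = 0.08, so 1 + 5.357·K_p = 12.5.
K_p = (12.5 − 1)/5.357 = 2.15.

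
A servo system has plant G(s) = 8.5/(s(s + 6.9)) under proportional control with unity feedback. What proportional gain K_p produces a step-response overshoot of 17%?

From %OS = 100·exp(−πζ/√(1−ζ²)) = 17%, ζ = −ln(0.17)/√(π²+ln²(0.17)) = 0.4913.
Characteristic equation s² + 6.9s + 8.5K_p = 0 gives ζ = 6.9/(2√(8.5K_p)).
Setting ζ = 0.4913: √(8.5K_p) = 6.9/(2·0.4913) = 7.023, so K_p = 49.32/8.5 = 5.8.

K_p = 5.8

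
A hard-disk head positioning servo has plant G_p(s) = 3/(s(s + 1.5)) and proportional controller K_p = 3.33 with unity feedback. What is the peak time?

From 1 + K_pG_p(s) = 0: s² + 1.5s + 9.99 = 0 ⇒ ω_n = 3.161, ζ = 0.2373.
Damped frequency ω_d = ω_n√(1−ζ²) = 3.07 rad/s, so peak time T_p = π/ω_d = 1.02 s.

T_p = 1.02 s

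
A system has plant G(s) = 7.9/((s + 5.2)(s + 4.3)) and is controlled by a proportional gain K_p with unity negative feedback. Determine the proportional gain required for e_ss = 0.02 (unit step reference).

K_p = 139

For a type-0 loop with proportional control, e_ss = 1/(1 + K_p·G(0)).
G(0) = 0.3533. Require 1/(1 + K_p·0.3533) = 0.02, so 1 + 0.3533·K_p = 50.
K_p = (50 − 1)/0.3533 = 139.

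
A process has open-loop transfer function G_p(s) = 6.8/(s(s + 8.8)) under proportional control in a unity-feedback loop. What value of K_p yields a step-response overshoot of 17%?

From %OS = 100·exp(−πζ/√(1−ζ²)) = 17%, ζ = −ln(0.17)/√(π²+ln²(0.17)) = 0.4913.
Characteristic equation s² + 8.8s + 6.8K_p = 0 gives ζ = 8.8/(2√(6.8K_p)).
Setting ζ = 0.4913: √(6.8K_p) = 8.8/(2·0.4913) = 8.956, so K_p = 80.22/6.8 = 11.8.

K_p = 11.8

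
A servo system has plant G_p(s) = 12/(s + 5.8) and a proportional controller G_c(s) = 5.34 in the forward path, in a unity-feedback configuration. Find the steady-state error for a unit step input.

0.083

The loop is type 0. Static position error constant K_pos = G_c(0)·G_p(0) = 5.34·2.069 = 11.05.
Steady-state error to a unit step: e_ss = 1/(1+K_pos) = 1/12.05 = 0.083.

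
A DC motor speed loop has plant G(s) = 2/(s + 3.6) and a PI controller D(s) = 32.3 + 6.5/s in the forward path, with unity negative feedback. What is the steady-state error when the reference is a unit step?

0

The open loop D(s)G(s) has a pole at the origin (type 1), so the static position error constant is infinite and e_ss = 1/(1+∞) = 0.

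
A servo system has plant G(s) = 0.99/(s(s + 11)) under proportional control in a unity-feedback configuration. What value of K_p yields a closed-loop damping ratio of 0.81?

K_p = 46.6

Closed-loop characteristic equation: s² + 11s + K_p·0.99 = 0.
So ω_n = √(0.99K_p) and 2ζω_n = 11, giving ζ = 11/(2√(0.99K_p)).
Setting ζ = 0.81: √(0.99K_p) = 11/(2·0.81) = 6.79, so K_p = 46.11/0.99 = 46.6.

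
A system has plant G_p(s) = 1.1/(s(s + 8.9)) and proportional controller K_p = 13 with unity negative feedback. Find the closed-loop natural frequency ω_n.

ω_n = 3.78 rad/s

1 + K_p·G_p(s) = 0 gives s² + 8.9s + 14.3 = 0.
Matching s² + 2ζω_n s + ω_n²: ω_n = √14.3 = 3.782 rad/s and 2ζω_n = 8.9, so ζ = 8.9/(2·3.782) = 1.18.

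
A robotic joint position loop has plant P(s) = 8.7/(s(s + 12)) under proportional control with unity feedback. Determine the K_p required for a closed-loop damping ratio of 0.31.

K_p = 43.1

Closed-loop characteristic equation: s² + 12s + K_p·8.7 = 0.
So ω_n = √(8.7K_p) and 2ζω_n = 12, giving ζ = 12/(2√(8.7K_p)).
Setting ζ = 0.31: √(8.7K_p) = 12/(2·0.31) = 19.35, so K_p = 374.6/8.7 = 43.1.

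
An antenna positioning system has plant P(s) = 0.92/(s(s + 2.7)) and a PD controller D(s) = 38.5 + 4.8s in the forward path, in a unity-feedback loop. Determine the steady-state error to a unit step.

The open loop D(s)P(s) has a pole at the origin (type 1), so the static position error constant is infinite and e_ss = 1/(1+∞) = 0.

0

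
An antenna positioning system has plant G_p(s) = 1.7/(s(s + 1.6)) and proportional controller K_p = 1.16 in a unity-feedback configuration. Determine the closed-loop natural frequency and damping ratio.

With unity feedback the closed-loop characteristic equation is s² + 1.6s + 1.16·1.7 = s² + 1.6s + 1.972 = 0.
So ω_n² = 1.972 ⇒ ω_n = 1.404 rad/s, and ζ = 1.6/(2ω_n) = 0.57.

ω_n = 1.4 rad/s, ζ = 0.57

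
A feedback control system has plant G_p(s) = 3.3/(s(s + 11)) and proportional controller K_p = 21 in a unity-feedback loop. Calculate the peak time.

T_p = 0.503 s

Closed-loop characteristic equation: s² + 11s + 69.3 = 0, so ω_n = 8.325 rad/s and ζ = 11/(2·8.325) = 0.6607.
Damped frequency ω_d = ω_n√(1−ζ²) = 6.249 rad/s, so peak time T_p = π/ω_d = 0.503 s.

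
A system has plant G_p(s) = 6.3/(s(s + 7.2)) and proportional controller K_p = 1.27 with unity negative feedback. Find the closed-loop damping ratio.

1 + K_p·G_p(s) = 0 gives s² + 7.2s + 8.001 = 0.
So ω_n² = 8.001 ⇒ ω_n = 2.829 rad/s, and ζ = 7.2/(2ω_n) = 1.27.

ζ = 1.27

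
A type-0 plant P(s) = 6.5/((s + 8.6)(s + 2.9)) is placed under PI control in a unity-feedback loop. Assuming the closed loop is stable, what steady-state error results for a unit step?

The PI controller's integrator makes the forward path type 1, so e_ss to a step is zero.

0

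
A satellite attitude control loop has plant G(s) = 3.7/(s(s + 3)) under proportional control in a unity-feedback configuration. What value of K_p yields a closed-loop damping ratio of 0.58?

Closed-loop characteristic equation: s² + 3s + K_p·3.7 = 0.
So ω_n = √(3.7K_p) and 2ζω_n = 3, giving ζ = 3/(2√(3.7K_p)).
Setting ζ = 0.58: √(3.7K_p) = 3/(2·0.58) = 2.586, so K_p = 6.688/3.7 = 1.81.

K_p = 1.81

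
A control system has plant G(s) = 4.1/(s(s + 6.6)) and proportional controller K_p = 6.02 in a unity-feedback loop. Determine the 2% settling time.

T_s ≈ 1.21 s

The closed-loop denominator s² + 6.6s + 24.68 gives ω_n = √24.68 = 4.968 and ζ = 6.6/(2ω_n) = 0.6642.
2% settling time T_s ≈ 4/(ζω_n) = 4/3.3 = 1.21 s.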